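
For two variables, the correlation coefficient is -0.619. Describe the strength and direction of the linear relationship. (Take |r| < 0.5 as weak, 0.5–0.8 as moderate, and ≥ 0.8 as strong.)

moderate negative

r = -0.619 < 0 so the relationship is negative.
|r| = 0.619, which falls in the moderate range.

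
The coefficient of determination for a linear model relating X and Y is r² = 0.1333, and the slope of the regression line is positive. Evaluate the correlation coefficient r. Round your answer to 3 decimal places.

0.365

|r| = √0.1333 = 0.365
The association is positive, so r = 0.365.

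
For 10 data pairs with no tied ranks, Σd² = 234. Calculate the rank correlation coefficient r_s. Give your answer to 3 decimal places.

ρ = 1 − 6Σd² / [n(n²−1)] = 1 − 6×234 / (10×99)
  = 1 − 1404/990 = 1 − 1.4182 ≈ -0.418

-0.418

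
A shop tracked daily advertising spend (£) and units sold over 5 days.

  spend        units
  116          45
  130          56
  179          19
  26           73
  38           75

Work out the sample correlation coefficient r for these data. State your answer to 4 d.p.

-0.9368

n = 5, Σx = 489, Σy = 268, Σx² = 64517, Σy² = 16476, Σxy = 20649
nΣxy − ΣxΣy = 103245 − 131052 = -27807
nΣx² − (Σx)² = 322585 − 239121 = 83464; nΣy² − (Σy)² = 82380 − 71824 = 10556
r = -27807 / √(83464 × 10556) = -27807 / 29682.4188 ≈ -0.9368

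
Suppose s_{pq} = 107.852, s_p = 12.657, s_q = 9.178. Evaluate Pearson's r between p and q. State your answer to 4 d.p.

r = Cov(p,q) / (s_p · s_q) = 107.852 / (12.657 × 9.178)
  = 107.852 / 116.1659 ≈ 0.9284

0.9284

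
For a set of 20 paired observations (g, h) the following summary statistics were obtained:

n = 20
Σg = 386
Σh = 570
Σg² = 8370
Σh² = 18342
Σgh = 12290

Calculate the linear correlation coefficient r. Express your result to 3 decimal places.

r = (nΣgh − ΣgΣh) / √[(nΣg² − (Σg)²)(nΣh² − (Σh)²)]
Numerator: 20×12290 − 386×570 = 25780
Denominator: √[(167400 − 148996)(366840 − 324900)] = √[18404 × 41940] = 27782.4362
r = 25780 / 27782.4362 ≈ 0.928

0.928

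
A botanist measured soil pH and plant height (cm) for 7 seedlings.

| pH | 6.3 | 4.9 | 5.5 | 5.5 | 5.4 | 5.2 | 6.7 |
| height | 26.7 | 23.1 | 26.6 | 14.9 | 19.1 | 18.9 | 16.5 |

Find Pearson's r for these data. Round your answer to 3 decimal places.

n = 7, Σx = 39.5, Σy = 145.8, Σx² = 225.29, Σy² = 3170.34, Σxy = 821.62
nΣxy − ΣxΣy = 5751.34 − 5759.1 = -7.76
nΣx² − (Σx)² = 1577.03 − 1560.25 = 16.78; nΣy² − (Σy)² = 22192.38 − 21257.64 = 934.74
r = -7.76 / √(16.78 × 934.74) = -7.76 / 125.2395 ≈ -0.062

-0.062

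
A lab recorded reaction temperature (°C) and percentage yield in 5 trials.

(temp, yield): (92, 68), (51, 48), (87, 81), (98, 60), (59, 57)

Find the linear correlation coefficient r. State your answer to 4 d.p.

n = 5, Σx = 387, Σy = 314, Σx² = 31719, Σy² = 20338, Σxy = 24994
nΣxy − ΣxΣy = 124970 − 121518 = 3452
nΣx² − (Σx)² = 158595 − 149769 = 8826; nΣy² − (Σy)² = 101690 − 98596 = 3094
r = 3452 / √(8826 × 3094) = 3452 / 5225.6716 ≈ 0.6606

0.6606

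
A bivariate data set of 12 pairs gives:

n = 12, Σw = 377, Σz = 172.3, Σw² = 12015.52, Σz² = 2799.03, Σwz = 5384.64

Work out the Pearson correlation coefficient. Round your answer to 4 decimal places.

r = (nΣwz − ΣwΣz) / √[(nΣw² − (Σw)²)(nΣz² − (Σz)²)]
Numerator: 12×5384.64 − 377×172.3 = -341.42
Denominator: √[(144186.24 − 142129)(33588.36 − 29687.29)] = √[2057.24 × 3901.07] = 2832.9203
r = -341.42 / 2832.9203 ≈ -0.1205

-0.1205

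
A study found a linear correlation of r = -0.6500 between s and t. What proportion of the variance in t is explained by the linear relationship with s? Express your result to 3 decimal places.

r² = (-0.6500)² = 0.423

0.423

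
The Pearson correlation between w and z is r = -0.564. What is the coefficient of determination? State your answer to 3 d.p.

r² = (-0.564)² = 0.318

0.318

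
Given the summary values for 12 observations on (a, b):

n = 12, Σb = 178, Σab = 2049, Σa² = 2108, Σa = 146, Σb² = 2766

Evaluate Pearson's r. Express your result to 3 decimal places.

-0.571

r = (nΣab − ΣaΣb) / √[(nΣa² − (Σa)²)(nΣb² − (Σb)²)]
Numerator: 12×2049 − 146×178 = -1400
Denominator: √[(25296 − 21316)(33192 − 31684)] = √[3980 × 1508] = 2449.8653
r = -1400 / 2449.8653 ≈ -0.571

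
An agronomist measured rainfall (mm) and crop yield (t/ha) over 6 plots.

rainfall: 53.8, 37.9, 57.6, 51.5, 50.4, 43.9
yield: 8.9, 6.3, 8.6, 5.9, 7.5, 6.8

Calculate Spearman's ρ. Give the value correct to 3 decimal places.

Rank rainfall: 5, 1, 6, 4, 3, 2
Rank yield: 6, 2, 5, 1, 4, 3
d = rank(rainfall) − rank(yield): -1, -1, 1, 3, -1, -1; Σd² = 14
ρ = 1 − 6Σd² / [n(n²−1)] = 1 − 6×14 / (6×35) = 1 − 84/210 ≈ 0.600

0.600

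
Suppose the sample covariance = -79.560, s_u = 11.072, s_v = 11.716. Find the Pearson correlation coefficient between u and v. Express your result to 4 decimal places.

-0.6133

r = Cov(u,v) / (s_u · s_v) = -79.560 / (11.072 × 11.716)
  = -79.560 / 129.7196 ≈ -0.6133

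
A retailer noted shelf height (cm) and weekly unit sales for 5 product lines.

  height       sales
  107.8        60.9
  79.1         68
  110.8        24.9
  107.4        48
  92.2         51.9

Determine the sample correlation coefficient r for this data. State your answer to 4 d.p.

-0.6658

n = 5, Σx = 497.3, Σy = 253.7, Σx² = 50189.89, Σy² = 13950.43, Σxy = 24643.12
nΣxy − ΣxΣy = 123215.6 − 126165.01 = -2949.41
nΣx² − (Σx)² = 250949.45 − 247307.29 = 3642.16; nΣy² − (Σy)² = 69752.15 − 64363.69 = 5388.46
r = -2949.41 / √(3642.16 × 5388.46) = -2949.41 / 4430.0828 ≈ -0.6658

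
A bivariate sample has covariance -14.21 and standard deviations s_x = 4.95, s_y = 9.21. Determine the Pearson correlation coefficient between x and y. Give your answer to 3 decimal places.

r = Cov(x,y) / (s_x · s_y) = -14.21 / (4.95 × 9.21)
  = -14.21 / 45.5895 ≈ -0.312

-0.312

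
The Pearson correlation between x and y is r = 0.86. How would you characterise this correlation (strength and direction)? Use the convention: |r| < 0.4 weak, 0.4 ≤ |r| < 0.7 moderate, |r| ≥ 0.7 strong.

r = 0.86 > 0 so the relationship is positive.
|r| = 0.86, which falls in the strong range.

strong positive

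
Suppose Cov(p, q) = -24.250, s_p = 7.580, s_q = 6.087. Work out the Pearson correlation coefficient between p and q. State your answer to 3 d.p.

-0.526

r = Cov(p,q) / (s_p · s_q) = -24.250 / (7.580 × 6.087)
  = -24.250 / 46.1395 ≈ -0.526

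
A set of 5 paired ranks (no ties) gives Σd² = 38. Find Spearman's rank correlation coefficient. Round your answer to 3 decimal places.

ρ = 1 − 6Σd² / [n(n²−1)] = 1 − 6×38 / (5×24)
  = 1 − 228/120 = 1 − 1.9000 ≈ -0.900

-0.900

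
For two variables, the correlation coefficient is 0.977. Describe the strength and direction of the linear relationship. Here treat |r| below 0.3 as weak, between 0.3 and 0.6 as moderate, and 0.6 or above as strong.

r = 0.977 > 0 so the relationship is positive.
|r| = 0.977, which falls in the strong range.

strong positive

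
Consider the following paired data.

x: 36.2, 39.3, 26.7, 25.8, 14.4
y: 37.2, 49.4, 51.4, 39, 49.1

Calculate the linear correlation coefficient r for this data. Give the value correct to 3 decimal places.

n = 5, Σx = 142.4, Σy = 226.1, Σx² = 4440.82, Σy² = 10397.97, Σxy = 6373.68
nΣxy − ΣxΣy = 31868.4 − 32196.64 = -328.24
nΣx² − (Σx)² = 22204.1 − 20277.76 = 1926.34; nΣy² − (Σy)² = 51989.85 − 51121.21 = 868.64
r = -328.24 / √(1926.34 × 868.64) = -328.24 / 1293.5594 ≈ -0.254

-0.254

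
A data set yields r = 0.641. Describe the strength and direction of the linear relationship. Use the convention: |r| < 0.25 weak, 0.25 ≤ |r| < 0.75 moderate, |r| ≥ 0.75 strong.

moderate positive

r = 0.641 > 0 so the relationship is positive.
|r| = 0.641, which falls in the moderate range.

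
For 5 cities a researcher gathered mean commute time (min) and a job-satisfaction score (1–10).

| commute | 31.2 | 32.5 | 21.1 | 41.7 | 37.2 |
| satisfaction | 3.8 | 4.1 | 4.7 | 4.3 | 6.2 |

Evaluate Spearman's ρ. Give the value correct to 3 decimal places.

0.200

Rank commute: 2, 3, 1, 5, 4
Rank satisfaction: 1, 2, 4, 3, 5
d = rank(commute) − rank(satisfaction): 1, 1, -3, 2, -1; Σd² = 16
ρ = 1 − 6Σd² / [n(n²−1)] = 1 − 6×16 / (5×24) = 1 − 96/120 ≈ 0.200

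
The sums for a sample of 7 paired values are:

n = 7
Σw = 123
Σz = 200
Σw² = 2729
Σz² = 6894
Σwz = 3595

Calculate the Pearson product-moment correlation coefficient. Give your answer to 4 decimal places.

r = (nΣwz − ΣwΣz) / √[(nΣw² − (Σw)²)(nΣz² − (Σz)²)]
Numerator: 7×3595 − 123×200 = 565
Denominator: √[(19103 − 15129)(48258 − 40000)] = √[3974 × 8258] = 5728.6379
r = 565 / 5728.6379 ≈ 0.0986

0.0986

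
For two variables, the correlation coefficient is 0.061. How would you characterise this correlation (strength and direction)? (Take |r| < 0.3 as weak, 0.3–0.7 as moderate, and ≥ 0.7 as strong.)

r = 0.061 > 0 so the relationship is positive.
|r| = 0.061, which falls in the weak range.

weak positive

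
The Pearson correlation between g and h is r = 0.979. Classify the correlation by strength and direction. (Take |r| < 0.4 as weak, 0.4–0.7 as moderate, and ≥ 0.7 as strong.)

strong positive

r = 0.979 > 0 so the relationship is positive.
|r| = 0.979, which falls in the strong range.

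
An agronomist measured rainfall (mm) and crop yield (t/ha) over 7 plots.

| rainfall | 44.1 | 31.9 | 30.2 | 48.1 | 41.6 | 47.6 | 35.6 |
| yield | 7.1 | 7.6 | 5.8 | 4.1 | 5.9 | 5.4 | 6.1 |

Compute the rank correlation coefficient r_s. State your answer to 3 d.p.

Rank rainfall: 5, 2, 1, 7, 4, 6, 3
Rank yield: 6, 7, 3, 1, 4, 2, 5
d = rank(rainfall) − rank(yield): -1, -5, -2, 6, 0, 4, -2; Σd² = 86
ρ = 1 − 6Σd² / [n(n²−1)] = 1 − 6×86 / (7×48) = 1 − 516/336 ≈ -0.536

-0.536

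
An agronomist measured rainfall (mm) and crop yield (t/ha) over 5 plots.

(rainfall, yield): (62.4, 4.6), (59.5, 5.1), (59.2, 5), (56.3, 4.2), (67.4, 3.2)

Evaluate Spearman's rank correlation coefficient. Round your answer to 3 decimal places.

-0.300

Rank rainfall: 4, 3, 2, 1, 5
Rank yield: 3, 5, 4, 2, 1
d = rank(rainfall) − rank(yield): 1, -2, -2, -1, 4; Σd² = 26
ρ = 1 − 6Σd² / [n(n²−1)] = 1 − 6×26 / (5×24) = 1 − 156/120 ≈ -0.300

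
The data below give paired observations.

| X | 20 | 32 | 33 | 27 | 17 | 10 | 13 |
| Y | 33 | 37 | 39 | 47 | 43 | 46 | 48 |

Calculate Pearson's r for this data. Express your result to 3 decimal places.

-0.475

n = 7, ΣX = 152, ΣY = 293, ΣX² = 3800, ΣY² = 12457, ΣXY = 6215
nΣXY − ΣXΣY = 43505 − 44536 = -1031
nΣX² − (ΣX)² = 26600 − 23104 = 3496; nΣY² − (ΣY)² = 87199 − 85849 = 1350
r = -1031 / √(3496 × 1350) = -1031 / 2172.4640 ≈ -0.475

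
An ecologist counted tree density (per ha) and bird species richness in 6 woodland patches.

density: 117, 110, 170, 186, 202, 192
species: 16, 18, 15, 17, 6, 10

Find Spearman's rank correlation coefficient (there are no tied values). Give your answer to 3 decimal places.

-0.829

Rank density: 2, 1, 3, 4, 6, 5
Rank species: 4, 6, 3, 5, 1, 2
d = rank(density) − rank(species): -2, -5, 0, -1, 5, 3; Σd² = 64
ρ = 1 − 6Σd² / [n(n²−1)] = 1 − 6×64 / (6×35) = 1 − 384/210 ≈ -0.829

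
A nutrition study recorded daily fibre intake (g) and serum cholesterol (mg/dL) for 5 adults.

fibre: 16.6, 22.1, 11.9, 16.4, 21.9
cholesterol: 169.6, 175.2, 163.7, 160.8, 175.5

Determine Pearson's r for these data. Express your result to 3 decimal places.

n = 5, Σx = 88.9, Σy = 844.8, Σx² = 1654.15, Σy² = 142913.78, Σxy = 15115.88
nΣxy − ΣxΣy = 75579.4 − 75102.72 = 476.68
nΣx² − (Σx)² = 8270.75 − 7903.21 = 367.54; nΣy² − (Σy)² = 714568.9 − 713687.04 = 881.86
r = 476.68 / √(367.54 × 881.86) = 476.68 / 569.3143 ≈ 0.837

0.837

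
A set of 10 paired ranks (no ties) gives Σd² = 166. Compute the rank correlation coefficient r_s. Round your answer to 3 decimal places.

-0.006

ρ = 1 − 6Σd² / [n(n²−1)] = 1 − 6×166 / (10×99)
  = 1 − 996/990 = 1 − 1.0061 ≈ -0.006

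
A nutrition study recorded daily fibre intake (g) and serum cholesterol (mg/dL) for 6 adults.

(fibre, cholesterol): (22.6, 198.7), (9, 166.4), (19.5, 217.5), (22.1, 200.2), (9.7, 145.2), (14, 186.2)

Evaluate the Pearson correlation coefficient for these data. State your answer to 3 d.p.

n = 6, Σx = 96.9, Σy = 1114.2, Σx² = 1750.51, Σy² = 210310.42, Σxy = 18669.13
nΣxy − ΣxΣy = 112014.78 − 107965.98 = 4048.8
nΣx² − (Σx)² = 10503.06 − 9389.61 = 1113.45; nΣy² − (Σy)² = 1261862.52 − 1241441.64 = 20420.88
r = 4048.8 / √(1113.45 × 20420.88) = 4048.8 / 4768.3990 ≈ 0.849

0.849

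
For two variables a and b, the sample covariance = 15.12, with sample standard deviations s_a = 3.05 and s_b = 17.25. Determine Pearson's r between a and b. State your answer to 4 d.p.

0.2874

r = Cov(a,b) / (s_a · s_b) = 15.12 / (3.05 × 17.25)
  = 15.12 / 52.6125 ≈ 0.2874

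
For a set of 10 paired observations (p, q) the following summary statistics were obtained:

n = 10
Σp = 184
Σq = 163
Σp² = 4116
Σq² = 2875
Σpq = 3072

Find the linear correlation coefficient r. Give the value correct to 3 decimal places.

0.182

r = (nΣpq − ΣpΣq) / √[(nΣp² − (Σp)²)(nΣq² − (Σq)²)]
Numerator: 10×3072 − 184×163 = 728
Denominator: √[(41160 − 33856)(28750 − 26569)] = √[7304 × 2181] = 3991.2434
r = 728 / 3991.2434 ≈ 0.182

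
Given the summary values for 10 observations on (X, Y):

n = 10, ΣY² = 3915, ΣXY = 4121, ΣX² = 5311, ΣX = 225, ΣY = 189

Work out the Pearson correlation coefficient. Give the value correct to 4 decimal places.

r = (nΣXY − ΣXΣY) / √[(nΣX² − (ΣX)²)(nΣY² − (ΣY)²)]
Numerator: 10×4121 − 225×189 = -1315
Denominator: √[(53110 − 50625)(39150 − 35721)] = √[2485 × 3429] = 2919.0863
r = -1315 / 2919.0863 ≈ -0.4505

-0.4505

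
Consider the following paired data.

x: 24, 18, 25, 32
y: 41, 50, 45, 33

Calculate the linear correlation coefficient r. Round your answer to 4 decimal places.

n = 4, Σx = 99, Σy = 169, Σx² = 2549, Σy² = 7295, Σxy = 4065
nΣxy − ΣxΣy = 16260 − 16731 = -471
nΣx² − (Σx)² = 10196 − 9801 = 395; nΣy² − (Σy)² = 29180 − 28561 = 619
r = -471 / √(395 × 619) = -471 / 494.4745 ≈ -0.9525

-0.9525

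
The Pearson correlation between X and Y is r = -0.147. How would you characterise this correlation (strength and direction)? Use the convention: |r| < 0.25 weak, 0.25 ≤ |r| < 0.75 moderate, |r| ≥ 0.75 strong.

weak negative

r = -0.147 < 0 so the relationship is negative.
|r| = 0.147, which falls in the weak range.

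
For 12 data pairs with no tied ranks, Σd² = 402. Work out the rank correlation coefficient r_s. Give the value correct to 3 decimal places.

-0.406

ρ = 1 − 6Σd² / [n(n²−1)] = 1 − 6×402 / (12×143)
  = 1 − 2412/1716 = 1 − 1.4056 ≈ -0.406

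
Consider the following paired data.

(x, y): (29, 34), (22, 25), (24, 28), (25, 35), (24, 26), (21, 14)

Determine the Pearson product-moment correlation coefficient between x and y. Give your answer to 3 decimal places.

n = 6, Σx = 145, Σy = 162, Σx² = 3543, Σy² = 4662, Σxy = 4001
nΣxy − ΣxΣy = 24006 − 23490 = 516
nΣx² − (Σx)² = 21258 − 21025 = 233; nΣy² − (Σy)² = 27972 − 26244 = 1728
r = 516 / √(233 × 1728) = 516 / 634.5266 ≈ 0.813

0.813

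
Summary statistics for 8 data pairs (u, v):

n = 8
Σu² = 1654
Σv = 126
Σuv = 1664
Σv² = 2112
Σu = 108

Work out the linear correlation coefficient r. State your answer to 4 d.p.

r = (nΣuv − ΣuΣv) / √[(nΣu² − (Σu)²)(nΣv² − (Σv)²)]
Numerator: 8×1664 − 108×126 = -296
Denominator: √[(13232 − 11664)(16896 − 15876)] = √[1568 × 1020] = 1264.6581
r = -296 / 1264.6581 ≈ -0.2341

-0.2341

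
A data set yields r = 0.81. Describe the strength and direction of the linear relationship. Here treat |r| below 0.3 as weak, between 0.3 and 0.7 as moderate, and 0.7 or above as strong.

r = 0.81 > 0 so the relationship is positive.
|r| = 0.81, which falls in the strong range.

strong positive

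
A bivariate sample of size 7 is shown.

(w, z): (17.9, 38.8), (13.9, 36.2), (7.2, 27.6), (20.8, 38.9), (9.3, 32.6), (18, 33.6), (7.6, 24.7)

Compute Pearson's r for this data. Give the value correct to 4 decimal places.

0.8683

n = 7, Σw = 94.7, Σz = 232.4, Σw² = 1466.35, Σz² = 7892.66, Σwz = 3301.24
nΣwz − ΣwΣz = 23108.68 − 22008.28 = 1100.4
nΣw² − (Σw)² = 10264.45 − 8968.09 = 1296.36; nΣz² − (Σz)² = 55248.62 − 54009.76 = 1238.86
r = 1100.4 / √(1296.36 × 1238.86) = 1100.4 / 1267.2839 ≈ 0.8683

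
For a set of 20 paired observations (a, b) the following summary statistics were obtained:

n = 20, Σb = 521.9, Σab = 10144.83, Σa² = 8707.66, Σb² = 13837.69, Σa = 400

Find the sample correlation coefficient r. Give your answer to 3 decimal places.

-0.745

r = (nΣab − ΣaΣb) / √[(nΣa² − (Σa)²)(nΣb² − (Σb)²)]
Numerator: 20×10144.83 − 400×521.9 = -5863.4
Denominator: √[(174153.2 − 160000)(276753.8 − 272379.61)] = √[14153.2 × 4374.19] = 7868.2136
r = -5863.4 / 7868.2136 ≈ -0.745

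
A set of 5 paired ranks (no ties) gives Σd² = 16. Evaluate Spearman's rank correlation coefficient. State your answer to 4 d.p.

0.2000

ρ = 1 − 6Σd² / [n(n²−1)] = 1 − 6×16 / (5×24)
  = 1 − 96/120 = 1 − 0.80000 ≈ 0.2000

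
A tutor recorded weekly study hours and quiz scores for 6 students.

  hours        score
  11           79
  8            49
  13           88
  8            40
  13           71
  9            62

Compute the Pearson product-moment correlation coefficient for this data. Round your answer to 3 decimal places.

n = 6, Σx = 62, Σy = 389, Σx² = 668, Σy² = 26871, Σxy = 4206
nΣxy − ΣxΣy = 25236 − 24118 = 1118
nΣx² − (Σx)² = 4008 − 3844 = 164; nΣy² − (Σy)² = 161226 − 151321 = 9905
r = 1118 / √(164 × 9905) = 1118 / 1274.5274 ≈ 0.877

0.877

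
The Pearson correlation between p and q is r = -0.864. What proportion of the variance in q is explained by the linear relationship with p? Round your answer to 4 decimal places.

0.7465

r² = (-0.864)² = 0.7465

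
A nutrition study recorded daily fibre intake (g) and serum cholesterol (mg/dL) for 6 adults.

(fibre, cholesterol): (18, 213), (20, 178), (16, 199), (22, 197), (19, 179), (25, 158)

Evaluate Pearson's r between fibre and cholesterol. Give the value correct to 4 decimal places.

-0.7031

n = 6, Σx = 120, Σy = 1124, Σx² = 2450, Σy² = 212468, Σxy = 22263
nΣxy − ΣxΣy = 133578 − 134880 = -1302
nΣx² − (Σx)² = 14700 − 14400 = 300; nΣy² − (Σy)² = 1274808 − 1263376 = 11432
r = -1302 / √(300 × 11432) = -1302 / 1851.9179 ≈ -0.7031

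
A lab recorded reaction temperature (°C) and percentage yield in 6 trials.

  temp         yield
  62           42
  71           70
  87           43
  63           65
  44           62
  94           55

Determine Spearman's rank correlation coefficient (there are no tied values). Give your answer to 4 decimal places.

Rank temp: 2, 4, 5, 3, 1, 6
Rank yield: 1, 6, 2, 5, 4, 3
d = rank(temp) − rank(yield): 1, -2, 3, -2, -3, 3; Σd² = 36
ρ = 1 − 6Σd² / [n(n²−1)] = 1 − 6×36 / (6×35) = 1 − 216/210 ≈ -0.0286

-0.0286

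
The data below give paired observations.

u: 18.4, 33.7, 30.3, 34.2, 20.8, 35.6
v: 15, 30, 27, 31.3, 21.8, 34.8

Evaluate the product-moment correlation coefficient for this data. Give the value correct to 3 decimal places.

0.967

n = 6, Σu = 173, Σv = 159.9, Σu² = 5261.98, Σv² = 4519.97, Σuv = 4867.88
nΣuv − ΣuΣv = 29207.28 − 27662.7 = 1544.58
nΣu² − (Σu)² = 31571.88 − 29929 = 1642.88; nΣv² − (Σv)² = 27119.82 − 25568.01 = 1551.81
r = 1544.58 / √(1642.88 × 1551.81) = 1544.58 / 1596.6958 ≈ 0.967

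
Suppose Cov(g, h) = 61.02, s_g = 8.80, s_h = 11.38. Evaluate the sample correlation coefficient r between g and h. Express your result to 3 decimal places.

r = Cov(g,h) / (s_g · s_h) = 61.02 / (8.80 × 11.38)
  = 61.02 / 100.1440 ≈ 0.609

0.609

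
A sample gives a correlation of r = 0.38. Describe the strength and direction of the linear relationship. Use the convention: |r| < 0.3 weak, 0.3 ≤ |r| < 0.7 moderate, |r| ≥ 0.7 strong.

r = 0.38 > 0 so the relationship is positive.
|r| = 0.38, which falls in the moderate range.

moderate positive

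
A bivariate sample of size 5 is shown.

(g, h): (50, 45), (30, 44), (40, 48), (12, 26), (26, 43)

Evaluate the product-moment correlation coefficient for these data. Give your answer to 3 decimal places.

0.820

n = 5, Σg = 158, Σh = 206, Σg² = 5820, Σh² = 8790, Σgh = 6920
nΣgh − ΣgΣh = 34600 − 32548 = 2052
nΣg² − (Σg)² = 29100 − 24964 = 4136; nΣh² − (Σh)² = 43950 − 42436 = 1514
r = 2052 / √(4136 × 1514) = 2052 / 2502.3797 ≈ 0.820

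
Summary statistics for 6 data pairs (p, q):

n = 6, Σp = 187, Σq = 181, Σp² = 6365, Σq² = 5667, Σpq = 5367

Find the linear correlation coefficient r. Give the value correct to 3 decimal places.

r = (nΣpq − ΣpΣq) / √[(nΣp² − (Σp)²)(nΣq² − (Σq)²)]
Numerator: 6×5367 − 187×181 = -1645
Denominator: √[(38190 − 34969)(34002 − 32761)] = √[3221 × 1241] = 1999.3151
r = -1645 / 1999.3151 ≈ -0.823

-0.823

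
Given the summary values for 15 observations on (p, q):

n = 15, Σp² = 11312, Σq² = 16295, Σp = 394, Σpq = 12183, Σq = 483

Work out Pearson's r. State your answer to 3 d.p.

-0.596

r = (nΣpq − ΣpΣq) / √[(nΣp² − (Σp)²)(nΣq² − (Σq)²)]
Numerator: 15×12183 − 394×483 = -7557
Denominator: √[(169680 − 155236)(244425 − 233289)] = √[14444 × 11136] = 12682.6016
r = -7557 / 12682.6016 ≈ -0.596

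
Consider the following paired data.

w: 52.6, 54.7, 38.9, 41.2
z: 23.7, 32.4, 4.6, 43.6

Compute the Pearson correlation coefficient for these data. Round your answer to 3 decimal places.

0.274

n = 4, Σw = 187.4, Σz = 104.3, Σw² = 8969.5, Σz² = 3533.57, Σwz = 4994.16
nΣwz − ΣwΣz = 19976.64 − 19545.82 = 430.82
nΣw² − (Σw)² = 35878 − 35118.76 = 759.24; nΣz² − (Σz)² = 14134.28 − 10878.49 = 3255.79
r = 430.82 / √(759.24 × 3255.79) = 430.82 / 1572.2360 ≈ 0.274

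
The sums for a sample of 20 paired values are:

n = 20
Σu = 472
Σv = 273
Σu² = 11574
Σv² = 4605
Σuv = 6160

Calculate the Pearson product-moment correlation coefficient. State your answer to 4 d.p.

-0.4576

r = (nΣuv − ΣuΣv) / √[(nΣu² − (Σu)²)(nΣv² − (Σv)²)]
Numerator: 20×6160 − 472×273 = -5656
Denominator: √[(231480 − 222784)(92100 − 74529)] = √[8696 × 17571] = 12361.1252
r = -5656 / 12361.1252 ≈ -0.4576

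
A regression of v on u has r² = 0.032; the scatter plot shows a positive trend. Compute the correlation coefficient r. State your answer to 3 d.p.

0.179

|r| = √0.032 = 0.179
The association is positive, so r = 0.179.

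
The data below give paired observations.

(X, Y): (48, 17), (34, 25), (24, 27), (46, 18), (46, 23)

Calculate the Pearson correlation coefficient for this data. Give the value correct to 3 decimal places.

-0.866

n = 5, ΣX = 198, ΣY = 110, ΣX² = 8268, ΣY² = 2496, ΣXY = 4200
nΣXY − ΣXΣY = 21000 − 21780 = -780
nΣX² − (ΣX)² = 41340 − 39204 = 2136; nΣY² − (ΣY)² = 12480 − 12100 = 380
r = -780 / √(2136 × 380) = -780 / 900.9328 ≈ -0.866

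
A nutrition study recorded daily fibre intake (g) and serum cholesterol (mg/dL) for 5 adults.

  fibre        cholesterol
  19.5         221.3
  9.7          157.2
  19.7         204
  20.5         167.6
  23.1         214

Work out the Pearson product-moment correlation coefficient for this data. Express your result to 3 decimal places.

n = 5, Σx = 92.5, Σy = 964.1, Σx² = 1816.29, Σy² = 189187.29, Σxy = 18238.19
nΣxy − ΣxΣy = 91190.95 − 89179.25 = 2011.7
nΣx² − (Σx)² = 9081.45 − 8556.25 = 525.2; nΣy² − (Σy)² = 945936.45 − 929488.81 = 16447.64
r = 2011.7 / √(525.2 × 16447.64) = 2011.7 / 2939.0986 ≈ 0.684

0.684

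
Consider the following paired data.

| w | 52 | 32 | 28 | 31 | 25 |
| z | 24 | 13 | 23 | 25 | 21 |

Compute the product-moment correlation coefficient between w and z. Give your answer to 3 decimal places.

0.226

n = 5, Σw = 168, Σz = 106, Σw² = 6098, Σz² = 2340, Σwz = 3608
nΣwz − ΣwΣz = 18040 − 17808 = 232
nΣw² − (Σw)² = 30490 − 28224 = 2266; nΣz² − (Σz)² = 11700 − 11236 = 464
r = 232 / √(2266 × 464) = 232 / 1025.3897 ≈ 0.226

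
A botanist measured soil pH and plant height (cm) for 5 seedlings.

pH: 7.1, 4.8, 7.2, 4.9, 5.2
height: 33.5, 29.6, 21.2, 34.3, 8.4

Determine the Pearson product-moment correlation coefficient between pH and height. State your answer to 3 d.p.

n = 5, Σx = 29.2, Σy = 127, Σx² = 176.34, Σy² = 3694.9, Σxy = 744.32
nΣxy − ΣxΣy = 3721.6 − 3708.4 = 13.2
nΣx² − (Σx)² = 881.7 − 852.64 = 29.06; nΣy² − (Σy)² = 18474.5 − 16129 = 2345.5
r = 13.2 / √(29.06 × 2345.5) = 13.2 / 261.0751 ≈ 0.051

0.051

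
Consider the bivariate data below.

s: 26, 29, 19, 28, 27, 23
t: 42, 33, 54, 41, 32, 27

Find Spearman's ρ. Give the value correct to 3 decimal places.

Rank s: 3, 6, 1, 5, 4, 2
Rank t: 5, 3, 6, 4, 2, 1
d = rank(s) − rank(t): -2, 3, -5, 1, 2, 1; Σd² = 44
ρ = 1 − 6Σd² / [n(n²−1)] = 1 − 6×44 / (6×35) = 1 − 264/210 ≈ -0.257

-0.257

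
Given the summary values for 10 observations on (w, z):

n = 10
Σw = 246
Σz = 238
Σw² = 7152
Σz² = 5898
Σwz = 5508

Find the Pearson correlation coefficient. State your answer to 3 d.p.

-0.684

r = (nΣwz − ΣwΣz) / √[(nΣw² − (Σw)²)(nΣz² − (Σz)²)]
Numerator: 10×5508 − 246×238 = -3468
Denominator: √[(71520 − 60516)(58980 − 56644)] = √[11004 × 2336] = 5070.0438
r = -3468 / 5070.0438 ≈ -0.684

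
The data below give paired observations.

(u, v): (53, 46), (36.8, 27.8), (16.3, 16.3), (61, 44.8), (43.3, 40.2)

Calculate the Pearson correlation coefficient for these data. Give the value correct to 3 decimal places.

n = 5, Σu = 210.4, Σv = 175.1, Σu² = 10024.82, Σv² = 6777.61, Σuv = 8200.19
nΣuv − ΣuΣv = 41000.95 − 36841.04 = 4159.91
nΣu² − (Σu)² = 50124.1 − 44268.16 = 5855.94; nΣv² − (Σv)² = 33888.05 − 30660.01 = 3228.04
r = 4159.91 / √(5855.94 × 3228.04) = 4159.91 / 4347.7820 ≈ 0.957

0.957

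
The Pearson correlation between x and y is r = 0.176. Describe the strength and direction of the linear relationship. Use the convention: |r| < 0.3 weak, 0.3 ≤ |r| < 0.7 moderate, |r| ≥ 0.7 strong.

weak positive

r = 0.176 > 0 so the relationship is positive.
|r| = 0.176, which falls in the weak range.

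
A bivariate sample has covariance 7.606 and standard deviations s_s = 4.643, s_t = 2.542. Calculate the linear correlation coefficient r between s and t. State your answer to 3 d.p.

0.644

r = Cov(s,t) / (s_s · s_t) = 7.606 / (4.643 × 2.542)
  = 7.606 / 11.8025 ≈ 0.644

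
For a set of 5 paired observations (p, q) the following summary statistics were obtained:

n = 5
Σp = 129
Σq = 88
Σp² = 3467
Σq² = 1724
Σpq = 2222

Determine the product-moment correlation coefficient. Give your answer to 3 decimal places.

-0.310

r = (nΣpq − ΣpΣq) / √[(nΣp² − (Σp)²)(nΣq² − (Σq)²)]
Numerator: 5×2222 − 129×88 = -242
Denominator: √[(17335 − 16641)(8620 − 7744)] = √[694 × 876] = 779.7076
r = -242 / 779.7076 ≈ -0.310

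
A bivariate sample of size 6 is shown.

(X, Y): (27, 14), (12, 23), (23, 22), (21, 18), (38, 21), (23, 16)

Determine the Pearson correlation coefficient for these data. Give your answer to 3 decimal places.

n = 6, ΣX = 144, ΣY = 114, ΣX² = 3816, ΣY² = 2230, ΣXY = 2704
nΣXY − ΣXΣY = 16224 − 16416 = -192
nΣX² − (ΣX)² = 22896 − 20736 = 2160; nΣY² − (ΣY)² = 13380 − 12996 = 384
r = -192 / √(2160 × 384) = -192 / 910.7360 ≈ -0.211

-0.211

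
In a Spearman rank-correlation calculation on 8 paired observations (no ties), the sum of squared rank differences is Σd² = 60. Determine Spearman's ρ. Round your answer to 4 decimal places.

ρ = 1 − 6Σd² / [n(n²−1)] = 1 − 6×60 / (8×63)
  = 1 − 360/504 = 1 − 0.71429 ≈ 0.2857

0.2857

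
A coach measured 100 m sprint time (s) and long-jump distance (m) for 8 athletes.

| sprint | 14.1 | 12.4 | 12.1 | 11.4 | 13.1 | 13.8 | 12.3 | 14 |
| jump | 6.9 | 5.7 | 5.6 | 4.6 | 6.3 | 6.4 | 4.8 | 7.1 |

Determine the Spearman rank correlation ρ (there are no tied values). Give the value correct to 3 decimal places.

0.952

Rank sprint: 8, 4, 2, 1, 5, 6, 3, 7
Rank jump: 7, 4, 3, 1, 5, 6, 2, 8
d = rank(sprint) − rank(jump): 1, 0, -1, 0, 0, 0, 1, -1; Σd² = 4
ρ = 1 − 6Σd² / [n(n²−1)] = 1 − 6×4 / (8×63) = 1 − 24/504 ≈ 0.952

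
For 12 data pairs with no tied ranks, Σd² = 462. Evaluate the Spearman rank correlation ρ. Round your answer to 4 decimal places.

ρ = 1 − 6Σd² / [n(n²−1)] = 1 − 6×462 / (12×143)
  = 1 − 2772/1716 = 1 − 1.61538 ≈ -0.6154

-0.6154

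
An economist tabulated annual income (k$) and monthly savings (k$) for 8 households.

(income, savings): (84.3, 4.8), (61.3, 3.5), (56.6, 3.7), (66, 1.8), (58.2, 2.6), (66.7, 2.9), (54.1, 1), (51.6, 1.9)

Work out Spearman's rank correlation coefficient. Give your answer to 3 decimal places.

Rank income: 8, 5, 3, 6, 4, 7, 2, 1
Rank savings: 8, 6, 7, 2, 4, 5, 1, 3
d = rank(income) − rank(savings): 0, -1, -4, 4, 0, 2, 1, -2; Σd² = 42
ρ = 1 − 6Σd² / [n(n²−1)] = 1 − 6×42 / (8×63) = 1 − 252/504 ≈ 0.500

0.500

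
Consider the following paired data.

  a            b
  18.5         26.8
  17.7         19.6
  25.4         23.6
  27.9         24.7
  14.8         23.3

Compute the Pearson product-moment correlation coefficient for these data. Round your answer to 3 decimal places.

0.252

n = 5, Σa = 104.3, Σb = 118, Σa² = 2298.15, Σb² = 2812.34, Σab = 2476.13
nΣab − ΣaΣb = 12380.65 − 12307.4 = 73.25
nΣa² − (Σa)² = 11490.75 − 10878.49 = 612.26; nΣb² − (Σb)² = 14061.7 − 13924 = 137.7
r = 73.25 / √(612.26 × 137.7) = 73.25 / 290.3587 ≈ 0.252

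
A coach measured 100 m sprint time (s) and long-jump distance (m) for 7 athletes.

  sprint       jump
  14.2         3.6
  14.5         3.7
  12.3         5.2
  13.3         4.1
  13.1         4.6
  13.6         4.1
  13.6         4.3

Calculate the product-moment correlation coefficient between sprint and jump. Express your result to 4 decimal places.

n = 7, Σx = 94.6, Σy = 29.6, Σx² = 1281.6, Σy² = 126.96, Σxy = 397.76
nΣxy − ΣxΣy = 2784.32 − 2800.16 = -15.84
nΣx² − (Σx)² = 8971.2 − 8949.16 = 22.04; nΣy² − (Σy)² = 888.72 − 876.16 = 12.56
r = -15.84 / √(22.04 × 12.56) = -15.84 / 16.6380 ≈ -0.9520

-0.9520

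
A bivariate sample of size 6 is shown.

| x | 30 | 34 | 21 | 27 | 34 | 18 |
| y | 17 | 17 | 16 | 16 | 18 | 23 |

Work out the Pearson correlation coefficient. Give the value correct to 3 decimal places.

-0.484

n = 6, Σx = 164, Σy = 107, Σx² = 4706, Σy² = 1943, Σxy = 2882
nΣxy − ΣxΣy = 17292 − 17548 = -256
nΣx² − (Σx)² = 28236 − 26896 = 1340; nΣy² − (Σy)² = 11658 − 11449 = 209
r = -256 / √(1340 × 209) = -256 / 529.2070 ≈ -0.484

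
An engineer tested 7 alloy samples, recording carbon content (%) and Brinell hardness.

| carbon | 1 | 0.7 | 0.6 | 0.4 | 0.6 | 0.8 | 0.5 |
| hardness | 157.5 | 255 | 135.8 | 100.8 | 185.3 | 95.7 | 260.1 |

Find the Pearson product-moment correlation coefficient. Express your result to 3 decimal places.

-0.081

n = 7, Σx = 4.6, Σy = 1190.2, Σx² = 3.26, Σy² = 229580.12, Σxy = 775.59
nΣxy − ΣxΣy = 5429.13 − 5474.92 = -45.79
nΣx² − (Σx)² = 22.82 − 21.16 = 1.66; nΣy² − (Σy)² = 1607060.84 − 1416576.04 = 190484.8
r = -45.79 / √(1.66 × 190484.8) = -45.79 / 562.3209 ≈ -0.081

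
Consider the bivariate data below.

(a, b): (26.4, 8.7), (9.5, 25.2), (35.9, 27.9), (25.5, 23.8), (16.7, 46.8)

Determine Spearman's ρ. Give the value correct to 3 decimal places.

Rank a: 4, 1, 5, 3, 2
Rank b: 1, 3, 4, 2, 5
d = rank(a) − rank(b): 3, -2, 1, 1, -3; Σd² = 24
ρ = 1 − 6Σd² / [n(n²−1)] = 1 − 6×24 / (5×24) = 1 − 144/120 ≈ -0.200

-0.200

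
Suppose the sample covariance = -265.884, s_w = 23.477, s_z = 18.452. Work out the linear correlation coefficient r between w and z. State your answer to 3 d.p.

-0.614

r = Cov(w,z) / (s_w · s_z) = -265.884 / (23.477 × 18.452)
  = -265.884 / 433.1976 ≈ -0.614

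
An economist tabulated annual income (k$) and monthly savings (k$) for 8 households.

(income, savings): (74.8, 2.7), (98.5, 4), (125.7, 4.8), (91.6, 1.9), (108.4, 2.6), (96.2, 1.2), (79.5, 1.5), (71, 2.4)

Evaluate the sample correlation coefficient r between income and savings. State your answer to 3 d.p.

0.596

n = 8, Σx = 745.7, Σy = 21.1, Σx² = 71854.59, Σy² = 66.15, Σxy = 2060.29
nΣxy − ΣxΣy = 16482.32 − 15734.27 = 748.05
nΣx² − (Σx)² = 574836.72 − 556068.49 = 18768.23; nΣy² − (Σy)² = 529.2 − 445.21 = 83.99
r = 748.05 / √(18768.23 × 83.99) = 748.05 / 1255.5252 ≈ 0.596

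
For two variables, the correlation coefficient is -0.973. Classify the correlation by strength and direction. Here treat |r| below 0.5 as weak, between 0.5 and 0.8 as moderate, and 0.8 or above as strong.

strong negative

r = -0.973 < 0 so the relationship is negative.
|r| = 0.973, which falls in the strong range.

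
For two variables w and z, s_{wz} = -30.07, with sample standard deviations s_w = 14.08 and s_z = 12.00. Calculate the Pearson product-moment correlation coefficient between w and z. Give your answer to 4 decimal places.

-0.1780

r = Cov(w,z) / (s_w · s_z) = -30.07 / (14.08 × 12.00)
  = -30.07 / 168.9600 ≈ -0.1780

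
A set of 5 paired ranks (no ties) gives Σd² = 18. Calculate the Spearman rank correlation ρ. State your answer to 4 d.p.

ρ = 1 − 6Σd² / [n(n²−1)] = 1 − 6×18 / (5×24)
  = 1 − 108/120 = 1 − 0.90000 ≈ 0.1000

0.1000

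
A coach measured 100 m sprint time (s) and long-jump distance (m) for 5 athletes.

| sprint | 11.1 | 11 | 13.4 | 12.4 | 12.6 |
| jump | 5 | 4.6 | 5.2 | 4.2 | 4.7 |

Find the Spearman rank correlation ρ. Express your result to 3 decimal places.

0.500

Rank sprint: 2, 1, 5, 3, 4
Rank jump: 4, 2, 5, 1, 3
d = rank(sprint) − rank(jump): -2, -1, 0, 2, 1; Σd² = 10
ρ = 1 − 6Σd² / [n(n²−1)] = 1 − 6×10 / (5×24) = 1 − 60/120 ≈ 0.500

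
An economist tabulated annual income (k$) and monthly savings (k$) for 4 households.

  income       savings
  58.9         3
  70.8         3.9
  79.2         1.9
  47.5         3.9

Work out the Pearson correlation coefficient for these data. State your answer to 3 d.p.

n = 4, Σx = 256.4, Σy = 12.7, Σx² = 17010.74, Σy² = 43.03, Σxy = 788.55
nΣxy − ΣxΣy = 3154.2 − 3256.28 = -102.08
nΣx² − (Σx)² = 68042.96 − 65740.96 = 2302; nΣy² − (Σy)² = 172.12 − 161.29 = 10.83
r = -102.08 / √(2302 × 10.83) = -102.08 / 157.8945 ≈ -0.647

-0.647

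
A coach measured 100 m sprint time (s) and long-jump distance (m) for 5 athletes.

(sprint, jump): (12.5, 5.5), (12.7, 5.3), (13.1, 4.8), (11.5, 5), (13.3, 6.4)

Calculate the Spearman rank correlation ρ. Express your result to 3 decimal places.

0.300

Rank sprint: 2, 3, 4, 1, 5
Rank jump: 4, 3, 1, 2, 5
d = rank(sprint) − rank(jump): -2, 0, 3, -1, 0; Σd² = 14
ρ = 1 − 6Σd² / [n(n²−1)] = 1 − 6×14 / (5×24) = 1 − 84/120 ≈ 0.300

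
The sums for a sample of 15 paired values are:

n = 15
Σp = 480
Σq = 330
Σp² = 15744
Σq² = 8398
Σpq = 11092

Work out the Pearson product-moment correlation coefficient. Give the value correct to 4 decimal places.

0.8048

r = (nΣpq − ΣpΣq) / √[(nΣp² − (Σp)²)(nΣq² − (Σq)²)]
Numerator: 15×11092 − 480×330 = 7980
Denominator: √[(236160 − 230400)(125970 − 108900)] = √[5760 × 17070] = 9915.8056
r = 7980 / 9915.8056 ≈ 0.8048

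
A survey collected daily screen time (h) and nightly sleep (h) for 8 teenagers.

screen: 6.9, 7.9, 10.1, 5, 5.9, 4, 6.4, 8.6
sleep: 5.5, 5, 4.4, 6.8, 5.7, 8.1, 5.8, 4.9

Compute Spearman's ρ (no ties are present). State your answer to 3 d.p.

Rank screen: 5, 6, 8, 2, 3, 1, 4, 7
Rank sleep: 4, 3, 1, 7, 5, 8, 6, 2
d = rank(screen) − rank(sleep): 1, 3, 7, -5, -2, -7, -2, 5; Σd² = 166
ρ = 1 − 6Σd² / [n(n²−1)] = 1 − 6×166 / (8×63) = 1 − 996/504 ≈ -0.976

-0.976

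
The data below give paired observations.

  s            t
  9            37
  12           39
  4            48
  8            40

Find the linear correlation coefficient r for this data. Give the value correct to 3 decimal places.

n = 4, Σs = 33, Σt = 164, Σs² = 305, Σt² = 6794, Σst = 1313
nΣst − ΣsΣt = 5252 − 5412 = -160
nΣs² − (Σs)² = 1220 − 1089 = 131; nΣt² − (Σt)² = 27176 − 26896 = 280
r = -160 / √(131 × 280) = -160 / 191.5202 ≈ -0.835

-0.835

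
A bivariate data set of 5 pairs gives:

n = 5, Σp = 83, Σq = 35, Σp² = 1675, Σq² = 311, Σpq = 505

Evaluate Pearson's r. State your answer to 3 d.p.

-0.543

r = (nΣpq − ΣpΣq) / √[(nΣp² − (Σp)²)(nΣq² − (Σq)²)]
Numerator: 5×505 − 83×35 = -380
Denominator: √[(8375 − 6889)(1555 − 1225)] = √[1486 × 330] = 700.2714
r = -380 / 700.2714 ≈ -0.543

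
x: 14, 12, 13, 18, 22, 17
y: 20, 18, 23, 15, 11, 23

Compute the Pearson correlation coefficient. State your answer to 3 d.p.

-0.702

n = 6, Σx = 96, Σy = 110, Σx² = 1606, Σy² = 2128, Σxy = 1698
nΣxy − ΣxΣy = 10188 − 10560 = -372
nΣx² − (Σx)² = 9636 − 9216 = 420; nΣy² − (Σy)² = 12768 − 12100 = 668
r = -372 / √(420 × 668) = -372 / 529.6791 ≈ -0.702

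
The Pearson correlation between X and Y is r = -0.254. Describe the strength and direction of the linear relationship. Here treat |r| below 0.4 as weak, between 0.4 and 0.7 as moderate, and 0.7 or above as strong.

r = -0.254 < 0 so the relationship is negative.
|r| = 0.254, which falls in the weak range.

weak negative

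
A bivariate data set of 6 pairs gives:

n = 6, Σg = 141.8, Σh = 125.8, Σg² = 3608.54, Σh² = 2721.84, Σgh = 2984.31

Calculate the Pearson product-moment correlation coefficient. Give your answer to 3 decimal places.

r = (nΣgh − ΣgΣh) / √[(nΣg² − (Σg)²)(nΣh² − (Σh)²)]
Numerator: 6×2984.31 − 141.8×125.8 = 67.42
Denominator: √[(21651.24 − 20107.24)(16331.04 − 15825.64)] = √[1544 × 505.4] = 883.3672
r = 67.42 / 883.3672 ≈ 0.076

0.076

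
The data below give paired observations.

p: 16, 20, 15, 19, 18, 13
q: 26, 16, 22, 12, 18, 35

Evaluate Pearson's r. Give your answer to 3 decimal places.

n = 6, Σp = 101, Σq = 129, Σp² = 1735, Σq² = 3109, Σpq = 2073
nΣpq − ΣpΣq = 12438 − 13029 = -591
nΣp² − (Σp)² = 10410 − 10201 = 209; nΣq² − (Σq)² = 18654 − 16641 = 2013
r = -591 / √(209 × 2013) = -591 / 648.6270 ≈ -0.911

-0.911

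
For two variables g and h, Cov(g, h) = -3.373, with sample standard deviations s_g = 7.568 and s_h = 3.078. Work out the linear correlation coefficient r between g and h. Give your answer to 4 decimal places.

r = Cov(g,h) / (s_g · s_h) = -3.373 / (7.568 × 3.078)
  = -3.373 / 23.2943 ≈ -0.1448

-0.1448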